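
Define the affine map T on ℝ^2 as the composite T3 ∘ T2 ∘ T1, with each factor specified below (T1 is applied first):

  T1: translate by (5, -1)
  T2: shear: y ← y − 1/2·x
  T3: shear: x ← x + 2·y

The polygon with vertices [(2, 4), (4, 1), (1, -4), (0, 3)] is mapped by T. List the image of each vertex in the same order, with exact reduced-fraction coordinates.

image vertices: (6, -1/2), (0, -9/2), (-10, -8), (4, -1/2)

T1 translate by (5, -1): (2, 4) → (7, 3); (4, 1) → (9, 0); (1, -4) → (6, -5); (0, 3) → (5, 2)
T2 shear: y ← y − 1/2·x: (7, 3) → (7, -1/2); (9, 0) → (9, -9/2); (6, -5) → (6, -8); (5, 2) → (5, -1/2)
T3 shear: x ← x + 2·y: (7, -1/2) → (6, -1/2); (9, -9/2) → (0, -9/2); (6, -8) → (-10, -8); (5, -1/2) → (4, -1/2)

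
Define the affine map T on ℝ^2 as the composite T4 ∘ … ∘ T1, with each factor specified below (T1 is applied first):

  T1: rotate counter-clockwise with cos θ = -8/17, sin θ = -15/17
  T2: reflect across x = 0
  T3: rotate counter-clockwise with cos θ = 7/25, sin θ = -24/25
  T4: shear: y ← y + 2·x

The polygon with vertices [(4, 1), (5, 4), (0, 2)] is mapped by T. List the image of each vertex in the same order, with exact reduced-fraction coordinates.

image vertices: (-89/25, -46/5), (-2708/425, -1137/85), (-594/425, -116/85)

T1 rotate counter-clockwise with cos θ = -8/17, sin θ = -15/17: (4, 1) → (-1, -4); (5, 4) → (20/17, -107/17); (0, 2) → (30/17, -16/17)
T2 reflect across x = 0: (-1, -4) → (1, -4); (20/17, -107/17) → (-20/17, -107/17); (30/17, -16/17) → (-30/17, -16/17)
T3 rotate counter-clockwise with cos θ = 7/25, sin θ = -24/25: (1, -4) → (-89/25, -52/25); (-20/17, -107/17) → (-2708/425, -269/425); (-30/17, -16/17) → (-594/425, 608/425)
T4 shear: y ← y + 2·x: (-89/25, -52/25) → (-89/25, -46/5); (-2708/425, -269/425) → (-2708/425, -1137/85); (-594/425, 608/425) → (-594/425, -116/85)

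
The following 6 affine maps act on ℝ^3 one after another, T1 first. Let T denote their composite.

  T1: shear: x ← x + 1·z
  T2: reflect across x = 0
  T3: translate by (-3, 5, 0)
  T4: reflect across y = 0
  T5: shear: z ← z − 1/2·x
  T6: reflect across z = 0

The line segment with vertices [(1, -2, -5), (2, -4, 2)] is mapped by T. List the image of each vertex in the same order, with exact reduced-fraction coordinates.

image vertices: (1, -3, 11/2), (-7, -1, -11/2)

T1 shear: x ← x + 1·z: (1, -2, -5) → (-4, -2, -5); (2, -4, 2) → (4, -4, 2)
T2 reflect across x = 0: (-4, -2, -5) → (4, -2, -5); (4, -4, 2) → (-4, -4, 2)
T3 translate by (-3, 5, 0): (4, -2, -5) → (1, 3, -5); (-4, -4, 2) → (-7, 1, 2)
T4 reflect across y = 0: (1, 3, -5) → (1, -3, -5); (-7, 1, 2) → (-7, -1, 2)
T5 shear: z ← z − 1/2·x: (1, -3, -5) → (1, -3, -11/2); (-7, -1, 2) → (-7, -1, 11/2)
T6 reflect across z = 0: (1, -3, -11/2) → (1, -3, 11/2); (-7, -1, 11/2) → (-7, -1, -11/2)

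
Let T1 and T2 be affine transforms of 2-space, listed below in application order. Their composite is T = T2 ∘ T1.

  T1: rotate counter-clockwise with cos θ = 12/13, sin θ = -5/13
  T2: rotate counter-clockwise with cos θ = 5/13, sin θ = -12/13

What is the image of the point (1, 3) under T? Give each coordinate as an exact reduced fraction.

T1 rotate counter-clockwise with cos θ = 12/13, sin θ = -5/13: (1, 3) → (27/13, 31/13)
T2 rotate counter-clockwise with cos θ = 5/13, sin θ = -12/13: (27/13, 31/13) → (3, -1)

T(p) = (3, -1)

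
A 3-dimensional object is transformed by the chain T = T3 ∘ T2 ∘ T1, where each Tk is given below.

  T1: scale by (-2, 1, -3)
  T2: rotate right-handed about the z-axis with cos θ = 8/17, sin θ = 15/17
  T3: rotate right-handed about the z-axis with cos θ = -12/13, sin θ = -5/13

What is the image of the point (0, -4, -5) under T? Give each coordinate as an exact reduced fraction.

T1 scale by (-2, 1, -3): (0, -4, -5) → (0, -4, 15)
T2 rotate right-handed about the z-axis with cos θ = 8/17, sin θ = 15/17: (0, -4, 15) → (60/17, -32/17, 15)
T3 rotate right-handed about the z-axis with cos θ = -12/13, sin θ = -5/13: (60/17, -32/17, 15) → (-880/221, 84/221, 15)

T(p) = (-880/221, 84/221, 15)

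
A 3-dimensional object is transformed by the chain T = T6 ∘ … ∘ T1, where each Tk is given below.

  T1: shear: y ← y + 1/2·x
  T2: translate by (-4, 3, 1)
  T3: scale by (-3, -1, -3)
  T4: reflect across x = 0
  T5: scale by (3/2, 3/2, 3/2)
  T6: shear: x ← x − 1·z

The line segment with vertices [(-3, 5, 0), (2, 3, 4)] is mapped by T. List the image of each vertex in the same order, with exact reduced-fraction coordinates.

T1 shear: y ← y + 1/2·x: (-3, 5, 0) → (-3, 7/2, 0); (2, 3, 4) → (2, 4, 4)
T2 translate by (-4, 3, 1): (-3, 7/2, 0) → (-7, 13/2, 1); (2, 4, 4) → (-2, 7, 5)
T3 scale by (-3, -1, -3): (-7, 13/2, 1) → (21, -13/2, -3); (-2, 7, 5) → (6, -7, -15)
T4 reflect across x = 0: (21, -13/2, -3) → (-21, -13/2, -3); (6, -7, -15) → (-6, -7, -15)
T5 scale by (3/2, 3/2, 3/2): (-21, -13/2, -3) → (-63/2, -39/4, -9/2); (-6, -7, -15) → (-9, -21/2, -45/2)
T6 shear: x ← x − 1·z: (-63/2, -39/4, -9/2) → (-27, -39/4, -9/2); (-9, -21/2, -45/2) → (27/2, -21/2, -45/2)

image vertices: (-27, -39/4, -9/2), (27/2, -21/2, -45/2)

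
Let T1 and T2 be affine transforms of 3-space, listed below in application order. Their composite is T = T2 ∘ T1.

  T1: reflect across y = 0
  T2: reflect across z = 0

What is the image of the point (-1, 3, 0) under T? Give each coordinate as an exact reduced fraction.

T1 reflect across y = 0: (-1, 3, 0) → (-1, -3, 0)
T2 reflect across z = 0: (-1, -3, 0) → (-1, -3, 0)

T(p) = (-1, -3, 0)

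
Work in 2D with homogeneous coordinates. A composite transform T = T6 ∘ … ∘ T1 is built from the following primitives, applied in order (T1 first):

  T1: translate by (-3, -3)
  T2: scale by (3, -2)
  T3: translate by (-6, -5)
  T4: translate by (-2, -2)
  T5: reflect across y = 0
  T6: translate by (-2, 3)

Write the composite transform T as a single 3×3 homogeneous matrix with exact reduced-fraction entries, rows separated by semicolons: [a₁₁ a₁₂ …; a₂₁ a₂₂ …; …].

T = [3 0 -19; 0 2 4; 0 0 1]

T1 = [1 0 -3; 0 1 -3; 0 0 1]
T2·T1 = [3 0 -9; 0 -2 6; 0 0 1]
T3·…·T1 = [3 0 -15; 0 -2 1; 0 0 1]
T4·…·T1 = [3 0 -17; 0 -2 -1; 0 0 1]
T5·…·T1 = [3 0 -17; 0 2 1; 0 0 1]
T6·…·T1 = [3 0 -19; 0 2 4; 0 0 1]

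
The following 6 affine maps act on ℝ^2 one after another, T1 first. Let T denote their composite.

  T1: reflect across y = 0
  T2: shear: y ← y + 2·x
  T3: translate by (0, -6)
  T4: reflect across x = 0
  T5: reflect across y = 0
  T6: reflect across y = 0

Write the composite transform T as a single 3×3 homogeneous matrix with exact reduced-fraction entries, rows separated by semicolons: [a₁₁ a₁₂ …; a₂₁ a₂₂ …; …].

T1 = [1 0 0; 0 -1 0; 0 0 1]
T2·T1 = [1 0 0; 2 -1 0; 0 0 1]
T3·…·T1 = [1 0 0; 2 -1 -6; 0 0 1]
T4·…·T1 = [-1 0 0; 2 -1 -6; 0 0 1]
T5·…·T1 = [-1 0 0; -2 1 6; 0 0 1]
T6·…·T1 = [-1 0 0; 2 -1 -6; 0 0 1]

T = [-1 0 0; 2 -1 -6; 0 0 1]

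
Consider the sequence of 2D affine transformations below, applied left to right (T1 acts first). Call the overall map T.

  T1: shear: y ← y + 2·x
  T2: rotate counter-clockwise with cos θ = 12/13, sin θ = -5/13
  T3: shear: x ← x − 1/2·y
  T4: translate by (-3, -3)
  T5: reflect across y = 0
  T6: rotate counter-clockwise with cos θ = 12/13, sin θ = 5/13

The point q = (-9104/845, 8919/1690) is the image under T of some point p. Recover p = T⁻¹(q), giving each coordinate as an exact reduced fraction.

p = (-5, 7/5)

T1 = [1 0 0; 2 1 0; 0 0 1]
T2·T1 = [22/13 5/13 0; 19/13 12/13 0; 0 0 1]
T3·…·T1 = [25/26 -1/13 0; 19/13 12/13 0; 0 0 1]
T4·…·T1 = [25/26 -1/13 -3; 19/13 12/13 -3; 0 0 1]
T5·…·T1 = [25/26 -1/13 -3; -19/13 -12/13 3; 0 0 1]
T6·…·T1 = [245/169 48/169 -51/13; -331/338 -149/169 21/13; 0 0 1]
det M = -1; M⁻¹ = [149/169 48/169 3; -331/338 -245/169 -3/2; 0 0 1]
M⁻¹ · (-9104/845, 8919/1690)ᵀ = (-5, 7/5)ᵀ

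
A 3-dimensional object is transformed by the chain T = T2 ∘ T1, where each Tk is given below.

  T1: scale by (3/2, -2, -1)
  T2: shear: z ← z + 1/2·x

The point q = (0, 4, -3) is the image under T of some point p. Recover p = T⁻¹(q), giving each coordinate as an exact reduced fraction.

p = (0, -2, 3)

T1 = [3/2 0 0 0; 0 -2 0 0; 0 0 -1 0; 0 0 0 1]
T2·T1 = [3/2 0 0 0; 0 -2 0 0; 3/4 0 -1 0; 0 0 0 1]
det M = 3; M⁻¹ = [2/3 0 0 0; 0 -1/2 0 0; 1/2 0 -1 0; 0 0 0 1]
M⁻¹ · (0, 4, -3)ᵀ = (0, -2, 3)ᵀ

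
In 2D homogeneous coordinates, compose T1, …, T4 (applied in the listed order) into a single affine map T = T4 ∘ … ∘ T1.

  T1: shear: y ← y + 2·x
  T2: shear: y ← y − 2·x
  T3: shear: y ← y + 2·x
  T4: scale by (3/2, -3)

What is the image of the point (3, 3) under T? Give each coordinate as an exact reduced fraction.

T(p) = (9/2, -27)

T1 shear: y ← y + 2·x: (3, 3) → (3, 9)
T2 shear: y ← y − 2·x: (3, 9) → (3, 3)
T3 shear: y ← y + 2·x: (3, 3) → (3, 9)
T4 scale by (3/2, -3): (3, 9) → (9/2, -27)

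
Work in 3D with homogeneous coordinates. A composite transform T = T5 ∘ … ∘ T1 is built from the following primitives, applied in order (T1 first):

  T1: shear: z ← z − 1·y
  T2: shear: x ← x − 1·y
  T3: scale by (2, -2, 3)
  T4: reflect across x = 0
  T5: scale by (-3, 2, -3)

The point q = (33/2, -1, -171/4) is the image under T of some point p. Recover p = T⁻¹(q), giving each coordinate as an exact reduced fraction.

p = (3, 1/4, 5)

T1 = [1 0 0 0; 0 1 0 0; 0 -1 1 0; 0 0 0 1]
T2·T1 = [1 -1 0 0; 0 1 0 0; 0 -1 1 0; 0 0 0 1]
T3·…·T1 = [2 -2 0 0; 0 -2 0 0; 0 -3 3 0; 0 0 0 1]
T4·…·T1 = [-2 2 0 0; 0 -2 0 0; 0 -3 3 0; 0 0 0 1]
T5·…·T1 = [6 -6 0 0; 0 -4 0 0; 0 9 -9 0; 0 0 0 1]
det M = 216; M⁻¹ = [1/6 -1/4 0 0; 0 -1/4 0 0; 0 -1/4 -1/9 0; 0 0 0 1]
M⁻¹ · (33/2, -1, -171/4)ᵀ = (3, 1/4, 5)ᵀ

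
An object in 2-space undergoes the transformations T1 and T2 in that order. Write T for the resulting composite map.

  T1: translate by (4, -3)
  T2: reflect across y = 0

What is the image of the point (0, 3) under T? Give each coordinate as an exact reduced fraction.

T1 translate by (4, -3): (0, 3) → (4, 0)
T2 reflect across y = 0: (4, 0) → (4, 0)

T(p) = (4, 0)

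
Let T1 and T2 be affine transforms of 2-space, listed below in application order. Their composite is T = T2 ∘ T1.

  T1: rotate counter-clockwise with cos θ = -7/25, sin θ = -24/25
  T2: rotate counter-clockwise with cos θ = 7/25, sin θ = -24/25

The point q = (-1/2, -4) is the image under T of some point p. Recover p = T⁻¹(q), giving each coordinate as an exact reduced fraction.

p = (1/2, 4)

T1 = [-7/25 24/25 0; -24/25 -7/25 0; 0 0 1]
T2·T1 = [-1 0 0; 0 -1 0; 0 0 1]
det M = 1; M⁻¹ = [-1 0 0; 0 -1 0; 0 0 1]
M⁻¹ · (-1/2, -4)ᵀ = (1/2, 4)ᵀ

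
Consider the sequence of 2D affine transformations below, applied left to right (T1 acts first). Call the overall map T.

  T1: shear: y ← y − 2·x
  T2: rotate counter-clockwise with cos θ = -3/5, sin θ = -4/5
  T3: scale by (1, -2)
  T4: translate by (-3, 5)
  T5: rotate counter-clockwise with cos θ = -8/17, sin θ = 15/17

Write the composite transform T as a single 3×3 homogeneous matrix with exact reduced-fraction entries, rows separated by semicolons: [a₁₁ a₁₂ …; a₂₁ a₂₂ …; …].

T = [148/85 -122/85 -3; -133/85 12/85 -5; 0 0 1]

T1 = [1 0 0; -2 1 0; 0 0 1]
T2·T1 = [-11/5 4/5 0; 2/5 -3/5 0; 0 0 1]
T3·…·T1 = [-11/5 4/5 0; -4/5 6/5 0; 0 0 1]
T4·…·T1 = [-11/5 4/5 -3; -4/5 6/5 5; 0 0 1]
T5·…·T1 = [148/85 -122/85 -3; -133/85 12/85 -5; 0 0 1]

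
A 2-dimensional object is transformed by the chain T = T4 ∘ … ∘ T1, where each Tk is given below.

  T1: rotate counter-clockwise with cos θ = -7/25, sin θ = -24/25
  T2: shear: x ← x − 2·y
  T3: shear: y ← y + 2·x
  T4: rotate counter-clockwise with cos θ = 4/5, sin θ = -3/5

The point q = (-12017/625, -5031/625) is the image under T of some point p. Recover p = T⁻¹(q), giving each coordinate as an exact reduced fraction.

p = (-9/5, -5)

T1 = [-7/25 24/25 0; -24/25 -7/25 0; 0 0 1]
T2·T1 = [41/25 38/25 0; -24/25 -7/25 0; 0 0 1]
T3·…·T1 = [41/25 38/25 0; 58/25 69/25 0; 0 0 1]
T4·…·T1 = [338/125 359/125 0; 109/125 162/125 0; 0 0 1]
det M = 1; M⁻¹ = [162/125 -359/125 0; -109/125 338/125 0; 0 0 1]
M⁻¹ · (-12017/625, -5031/625)ᵀ = (-9/5, -5)ᵀ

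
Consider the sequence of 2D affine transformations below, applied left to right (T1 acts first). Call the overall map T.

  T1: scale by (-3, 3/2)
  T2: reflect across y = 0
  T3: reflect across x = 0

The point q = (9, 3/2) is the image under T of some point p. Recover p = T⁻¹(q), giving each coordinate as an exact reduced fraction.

p = (3, -1)

T1 = [-3 0 0; 0 3/2 0; 0 0 1]
T2·T1 = [-3 0 0; 0 -3/2 0; 0 0 1]
T3·…·T1 = [3 0 0; 0 -3/2 0; 0 0 1]
det M = -9/2; M⁻¹ = [1/3 0 0; 0 -2/3 0; 0 0 1]
M⁻¹ · (9, 3/2)ᵀ = (3, -1)ᵀ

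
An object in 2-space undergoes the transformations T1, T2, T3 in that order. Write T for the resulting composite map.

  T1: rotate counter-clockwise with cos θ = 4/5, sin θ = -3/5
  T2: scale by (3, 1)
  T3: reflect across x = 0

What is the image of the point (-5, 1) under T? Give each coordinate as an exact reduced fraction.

T1 rotate counter-clockwise with cos θ = 4/5, sin θ = -3/5: (-5, 1) → (-17/5, 19/5)
T2 scale by (3, 1): (-17/5, 19/5) → (-51/5, 19/5)
T3 reflect across x = 0: (-51/5, 19/5) → (51/5, 19/5)

T(p) = (51/5, 19/5)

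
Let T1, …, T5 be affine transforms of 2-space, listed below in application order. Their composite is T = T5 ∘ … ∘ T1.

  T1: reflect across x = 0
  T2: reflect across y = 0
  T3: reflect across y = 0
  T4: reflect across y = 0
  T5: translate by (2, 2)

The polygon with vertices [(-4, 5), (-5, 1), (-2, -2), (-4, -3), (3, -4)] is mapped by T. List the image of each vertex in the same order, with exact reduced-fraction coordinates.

image vertices: (6, -3), (7, 1), (4, 4), (6, 5), (-1, 6)

T1 reflect across x = 0: (-4, 5) → (4, 5); (-5, 1) → (5, 1); (-2, -2) → (2, -2); (-4, -3) → (4, -3); (3, -4) → (-3, -4)
T2 reflect across y = 0: (4, 5) → (4, -5); (5, 1) → (5, -1); (2, -2) → (2, 2); (4, -3) → (4, 3); (-3, -4) → (-3, 4)
T3 reflect across y = 0: (4, -5) → (4, 5); (5, -1) → (5, 1); (2, 2) → (2, -2); (4, 3) → (4, -3); (-3, 4) → (-3, -4)
T4 reflect across y = 0: (4, 5) → (4, -5); (5, 1) → (5, -1); (2, -2) → (2, 2); (4, -3) → (4, 3); (-3, -4) → (-3, 4)
T5 translate by (2, 2): (4, -5) → (6, -3); (5, -1) → (7, 1); (2, 2) → (4, 4); (4, 3) → (6, 5); (-3, 4) → (-1, 6)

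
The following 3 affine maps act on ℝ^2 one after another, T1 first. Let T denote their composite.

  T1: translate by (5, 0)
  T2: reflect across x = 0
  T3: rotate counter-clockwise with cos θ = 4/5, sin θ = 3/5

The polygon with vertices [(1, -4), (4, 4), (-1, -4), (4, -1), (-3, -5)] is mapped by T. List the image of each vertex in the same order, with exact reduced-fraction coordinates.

T1 translate by (5, 0): (1, -4) → (6, -4); (4, 4) → (9, 4); (-1, -4) → (4, -4); (4, -1) → (9, -1); (-3, -5) → (2, -5)
T2 reflect across x = 0: (6, -4) → (-6, -4); (9, 4) → (-9, 4); (4, -4) → (-4, -4); (9, -1) → (-9, -1); (2, -5) → (-2, -5)
T3 rotate counter-clockwise with cos θ = 4/5, sin θ = 3/5: (-6, -4) → (-12/5, -34/5); (-9, 4) → (-48/5, -11/5); (-4, -4) → (-4/5, -28/5); (-9, -1) → (-33/5, -31/5); (-2, -5) → (7/5, -26/5)

image vertices: (-12/5, -34/5), (-48/5, -11/5), (-4/5, -28/5), (-33/5, -31/5), (7/5, -26/5)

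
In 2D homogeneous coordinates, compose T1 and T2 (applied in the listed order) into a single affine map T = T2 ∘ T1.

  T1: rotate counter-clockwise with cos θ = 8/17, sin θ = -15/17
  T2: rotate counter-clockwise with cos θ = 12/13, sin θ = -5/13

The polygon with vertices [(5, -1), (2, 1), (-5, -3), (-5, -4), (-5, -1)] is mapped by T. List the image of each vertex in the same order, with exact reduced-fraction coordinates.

image vertices: (-115/221, -1121/221), (262/221, -419/221), (-45/13, 61/13), (-985/221, 1016/221), (-25/17, 83/17)

T1 rotate counter-clockwise with cos θ = 8/17, sin θ = -15/17: (5, -1) → (25/17, -83/17); (2, 1) → (31/17, -22/17); (-5, -3) → (-5, 3); (-5, -4) → (-100/17, 43/17); (-5, -1) → (-55/17, 67/17)
T2 rotate counter-clockwise with cos θ = 12/13, sin θ = -5/13: (25/17, -83/17) → (-115/221, -1121/221); (31/17, -22/17) → (262/221, -419/221); (-5, 3) → (-45/13, 61/13); (-100/17, 43/17) → (-985/221, 1016/221); (-55/17, 67/17) → (-25/17, 83/17)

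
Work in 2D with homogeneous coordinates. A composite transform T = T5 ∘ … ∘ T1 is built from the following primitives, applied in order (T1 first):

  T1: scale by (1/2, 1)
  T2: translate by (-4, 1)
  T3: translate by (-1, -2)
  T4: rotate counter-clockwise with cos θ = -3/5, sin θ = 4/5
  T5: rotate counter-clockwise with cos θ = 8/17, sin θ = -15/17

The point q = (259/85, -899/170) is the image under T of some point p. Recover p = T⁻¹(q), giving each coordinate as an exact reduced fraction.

T1 = [1/2 0 0; 0 1 0; 0 0 1]
T2·T1 = [1/2 0 -4; 0 1 1; 0 0 1]
T3·…·T1 = [1/2 0 -5; 0 1 -1; 0 0 1]
T4·…·T1 = [-3/10 -4/5 19/5; 2/5 -3/5 -17/5; 0 0 1]
T5·…·T1 = [18/85 -77/85 -103/85; 77/170 36/85 -421/85; 0 0 1]
det M = 1/2; M⁻¹ = [72/85 154/85 10; -77/85 36/85 1; 0 0 1]
M⁻¹ · (259/85, -899/170)ᵀ = (3, -4)ᵀ

p = (3, -4)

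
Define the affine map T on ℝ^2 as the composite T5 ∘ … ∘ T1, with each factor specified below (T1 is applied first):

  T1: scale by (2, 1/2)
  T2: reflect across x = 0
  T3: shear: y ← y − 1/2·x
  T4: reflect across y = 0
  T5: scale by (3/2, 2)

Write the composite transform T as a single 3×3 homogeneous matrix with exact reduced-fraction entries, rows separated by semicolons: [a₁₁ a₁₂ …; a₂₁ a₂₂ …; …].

T1 = [2 0 0; 0 1/2 0; 0 0 1]
T2·T1 = [-2 0 0; 0 1/2 0; 0 0 1]
T3·…·T1 = [-2 0 0; 1 1/2 0; 0 0 1]
T4·…·T1 = [-2 0 0; -1 -1/2 0; 0 0 1]
T5·…·T1 = [-3 0 0; -2 -1 0; 0 0 1]

T = [-3 0 0; -2 -1 0; 0 0 1]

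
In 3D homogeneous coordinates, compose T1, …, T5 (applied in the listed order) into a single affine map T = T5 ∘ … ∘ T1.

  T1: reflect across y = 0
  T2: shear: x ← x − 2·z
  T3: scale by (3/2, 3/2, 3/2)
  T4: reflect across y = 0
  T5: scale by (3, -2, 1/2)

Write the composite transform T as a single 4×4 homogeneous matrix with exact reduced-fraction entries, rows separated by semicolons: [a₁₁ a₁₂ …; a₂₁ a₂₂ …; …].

T = [9/2 0 -9 0; 0 -3 0 0; 0 0 3/4 0; 0 0 0 1]

T1 = [1 0 0 0; 0 -1 0 0; 0 0 1 0; 0 0 0 1]
T2·T1 = [1 0 -2 0; 0 -1 0 0; 0 0 1 0; 0 0 0 1]
T3·…·T1 = [3/2 0 -3 0; 0 -3/2 0 0; 0 0 3/2 0; 0 0 0 1]
T4·…·T1 = [3/2 0 -3 0; 0 3/2 0 0; 0 0 3/2 0; 0 0 0 1]
T5·…·T1 = [9/2 0 -9 0; 0 -3 0 0; 0 0 3/4 0; 0 0 0 1]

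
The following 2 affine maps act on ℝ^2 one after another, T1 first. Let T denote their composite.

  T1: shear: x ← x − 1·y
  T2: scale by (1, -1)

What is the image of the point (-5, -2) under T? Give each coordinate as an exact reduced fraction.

T1 shear: x ← x − 1·y: (-5, -2) → (-3, -2)
T2 scale by (1, -1): (-3, -2) → (-3, 2)

T(p) = (-3, 2)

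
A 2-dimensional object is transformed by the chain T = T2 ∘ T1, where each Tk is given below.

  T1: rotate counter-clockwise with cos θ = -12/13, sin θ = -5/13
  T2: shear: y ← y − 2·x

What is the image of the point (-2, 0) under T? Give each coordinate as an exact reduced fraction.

T(p) = (24/13, -38/13)

T1 rotate counter-clockwise with cos θ = -12/13, sin θ = -5/13: (-2, 0) → (24/13, 10/13)
T2 shear: y ← y − 2·x: (24/13, 10/13) → (24/13, -38/13)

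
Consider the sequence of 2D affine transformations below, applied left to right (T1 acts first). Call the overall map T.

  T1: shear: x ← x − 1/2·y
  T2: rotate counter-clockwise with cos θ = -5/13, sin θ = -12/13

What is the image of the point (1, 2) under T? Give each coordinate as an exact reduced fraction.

T1 shear: x ← x − 1/2·y: (1, 2) → (0, 2)
T2 rotate counter-clockwise with cos θ = -5/13, sin θ = -12/13: (0, 2) → (24/13, -10/13)

T(p) = (24/13, -10/13)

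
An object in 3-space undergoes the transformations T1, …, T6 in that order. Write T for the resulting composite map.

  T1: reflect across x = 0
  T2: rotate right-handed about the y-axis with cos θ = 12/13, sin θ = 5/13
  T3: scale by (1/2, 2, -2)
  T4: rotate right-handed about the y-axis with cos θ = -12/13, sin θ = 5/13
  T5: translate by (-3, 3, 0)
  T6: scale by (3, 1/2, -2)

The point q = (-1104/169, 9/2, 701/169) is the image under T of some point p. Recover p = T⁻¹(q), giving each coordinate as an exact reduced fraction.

T1 = [-1 0 0 0; 0 1 0 0; 0 0 1 0; 0 0 0 1]
T2·T1 = [-12/13 0 5/13 0; 0 1 0 0; 5/13 0 12/13 0; 0 0 0 1]
T3·…·T1 = [-6/13 0 5/26 0; 0 2 0 0; -10/13 0 -24/13 0; 0 0 0 1]
T4·…·T1 = [22/169 0 -150/169 0; 0 2 0 0; 150/169 0 551/338 0; 0 0 0 1]
T5·…·T1 = [22/169 0 -150/169 -3; 0 2 0 3; 150/169 0 551/338 0; 0 0 0 1]
T6·…·T1 = [66/169 0 -450/169 -9; 0 1 0 3/2; -300/169 0 -551/169 0; 0 0 0 1]
det M = -6; M⁻¹ = [551/1014 0 -75/169 1653/338; 0 1 0 -3/2; -50/169 0 -11/169 -450/169; 0 0 0 1]
M⁻¹ · (-1104/169, 9/2, 701/169)ᵀ = (-1/2, 3, -1)ᵀ

p = (-1/2, 3, -1)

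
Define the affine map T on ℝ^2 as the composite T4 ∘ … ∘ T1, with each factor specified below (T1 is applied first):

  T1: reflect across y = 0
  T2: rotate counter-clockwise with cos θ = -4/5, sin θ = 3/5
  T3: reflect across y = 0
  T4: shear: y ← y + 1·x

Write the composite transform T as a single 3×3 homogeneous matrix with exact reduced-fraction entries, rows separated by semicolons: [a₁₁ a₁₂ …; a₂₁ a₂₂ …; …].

T1 = [1 0 0; 0 -1 0; 0 0 1]
T2·T1 = [-4/5 3/5 0; 3/5 4/5 0; 0 0 1]
T3·…·T1 = [-4/5 3/5 0; -3/5 -4/5 0; 0 0 1]
T4·…·T1 = [-4/5 3/5 0; -7/5 -1/5 0; 0 0 1]

T = [-4/5 3/5 0; -7/5 -1/5 0; 0 0 1]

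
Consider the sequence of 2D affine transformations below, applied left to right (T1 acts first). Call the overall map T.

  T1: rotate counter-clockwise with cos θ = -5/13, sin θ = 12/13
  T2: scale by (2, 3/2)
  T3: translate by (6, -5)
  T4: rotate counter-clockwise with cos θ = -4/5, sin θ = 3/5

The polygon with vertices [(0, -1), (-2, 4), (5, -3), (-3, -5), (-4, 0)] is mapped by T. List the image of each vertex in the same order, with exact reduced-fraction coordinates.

T1 rotate counter-clockwise with cos θ = -5/13, sin θ = 12/13: (0, -1) → (12/13, 5/13); (-2, 4) → (-38/13, -44/13); (5, -3) → (11/13, 75/13); (-3, -5) → (75/13, -11/13); (-4, 0) → (20/13, -48/13)
T2 scale by (2, 3/2): (12/13, 5/13) → (24/13, 15/26); (-38/13, -44/13) → (-76/13, -66/13); (11/13, 75/13) → (22/13, 225/26); (75/13, -11/13) → (150/13, -33/26); (20/13, -48/13) → (40/13, -72/13)
T3 translate by (6, -5): (24/13, 15/26) → (102/13, -115/26); (-76/13, -66/13) → (2/13, -131/13); (22/13, 225/26) → (100/13, 95/26); (150/13, -33/26) → (228/13, -163/26); (40/13, -72/13) → (118/13, -137/13)
T4 rotate counter-clockwise with cos θ = -4/5, sin θ = 3/5: (102/13, -115/26) → (-471/130, 536/65); (2/13, -131/13) → (77/13, 106/13); (100/13, 95/26) → (-217/26, 22/13); (228/13, -163/26) → (-267/26, 202/13); (118/13, -137/13) → (-61/65, 902/65)

image vertices: (-471/130, 536/65), (77/13, 106/13), (-217/26, 22/13), (-267/26, 202/13), (-61/65, 902/65)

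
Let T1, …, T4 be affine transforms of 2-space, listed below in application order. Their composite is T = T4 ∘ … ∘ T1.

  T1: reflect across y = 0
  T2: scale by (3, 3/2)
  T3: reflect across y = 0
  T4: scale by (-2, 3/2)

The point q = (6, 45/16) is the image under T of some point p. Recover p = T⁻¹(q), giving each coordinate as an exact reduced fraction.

T1 = [1 0 0; 0 -1 0; 0 0 1]
T2·T1 = [3 0 0; 0 -3/2 0; 0 0 1]
T3·…·T1 = [3 0 0; 0 3/2 0; 0 0 1]
T4·…·T1 = [-6 0 0; 0 9/4 0; 0 0 1]
det M = -27/2; M⁻¹ = [-1/6 0 0; 0 4/9 0; 0 0 1]
M⁻¹ · (6, 45/16)ᵀ = (-1, 5/4)ᵀ

p = (-1, 5/4)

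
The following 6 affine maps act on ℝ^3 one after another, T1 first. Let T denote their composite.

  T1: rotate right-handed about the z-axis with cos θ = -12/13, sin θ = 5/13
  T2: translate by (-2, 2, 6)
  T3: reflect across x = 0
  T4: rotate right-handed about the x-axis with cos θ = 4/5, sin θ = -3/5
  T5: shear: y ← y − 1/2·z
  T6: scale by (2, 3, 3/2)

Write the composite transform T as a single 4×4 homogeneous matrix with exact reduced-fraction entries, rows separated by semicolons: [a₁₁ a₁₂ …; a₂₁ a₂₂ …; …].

T = [24/13 10/13 0 4; 33/26 -198/65 3/5 51/5; -9/26 54/65 6/5 27/5; 0 0 0 1]

T1 = [-12/13 -5/13 0 0; 5/13 -12/13 0 0; 0 0 1 0; 0 0 0 1]
T2·T1 = [-12/13 -5/13 0 -2; 5/13 -12/13 0 2; 0 0 1 6; 0 0 0 1]
T3·…·T1 = [12/13 5/13 0 2; 5/13 -12/13 0 2; 0 0 1 6; 0 0 0 1]
T4·…·T1 = [12/13 5/13 0 2; 4/13 -48/65 3/5 26/5; -3/13 36/65 4/5 18/5; 0 0 0 1]
T5·…·T1 = [12/13 5/13 0 2; 11/26 -66/65 1/5 17/5; -3/13 36/65 4/5 18/5; 0 0 0 1]
T6·…·T1 = [24/13 10/13 0 4; 33/26 -198/65 3/5 51/5; -9/26 54/65 6/5 27/5; 0 0 0 1]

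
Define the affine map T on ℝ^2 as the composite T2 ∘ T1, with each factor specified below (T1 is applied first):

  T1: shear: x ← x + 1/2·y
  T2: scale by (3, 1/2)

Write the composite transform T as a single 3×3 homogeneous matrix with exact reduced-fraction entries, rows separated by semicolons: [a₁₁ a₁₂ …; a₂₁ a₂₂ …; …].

T = [3 3/2 0; 0 1/2 0; 0 0 1]

T1 = [1 1/2 0; 0 1 0; 0 0 1]
T2·T1 = [3 3/2 0; 0 1/2 0; 0 0 1]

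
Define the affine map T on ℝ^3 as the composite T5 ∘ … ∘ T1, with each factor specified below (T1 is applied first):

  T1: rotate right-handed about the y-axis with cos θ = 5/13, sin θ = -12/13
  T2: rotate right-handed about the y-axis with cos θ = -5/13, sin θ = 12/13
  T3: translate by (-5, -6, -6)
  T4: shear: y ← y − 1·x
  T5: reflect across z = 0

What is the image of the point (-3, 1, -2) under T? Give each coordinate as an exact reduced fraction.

T1 rotate right-handed about the y-axis with cos θ = 5/13, sin θ = -12/13: (-3, 1, -2) → (9/13, 1, -46/13)
T2 rotate right-handed about the y-axis with cos θ = -5/13, sin θ = 12/13: (9/13, 1, -46/13) → (-597/169, 1, 122/169)
T3 translate by (-5, -6, -6): (-597/169, 1, 122/169) → (-1442/169, -5, -892/169)
T4 shear: y ← y − 1·x: (-1442/169, -5, -892/169) → (-1442/169, 597/169, -892/169)
T5 reflect across z = 0: (-1442/169, 597/169, -892/169) → (-1442/169, 597/169, 892/169)

T(p) = (-1442/169, 597/169, 892/169)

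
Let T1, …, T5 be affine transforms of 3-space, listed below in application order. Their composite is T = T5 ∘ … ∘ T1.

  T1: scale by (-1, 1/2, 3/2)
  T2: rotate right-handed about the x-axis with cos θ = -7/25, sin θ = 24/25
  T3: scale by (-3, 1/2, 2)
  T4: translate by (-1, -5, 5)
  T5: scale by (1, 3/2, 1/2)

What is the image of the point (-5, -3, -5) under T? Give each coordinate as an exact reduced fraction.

T(p) = (-16, -357/200, 79/25)

T1 scale by (-1, 1/2, 3/2): (-5, -3, -5) → (5, -3/2, -15/2)
T2 rotate right-handed about the x-axis with cos θ = -7/25, sin θ = 24/25: (5, -3/2, -15/2) → (5, 381/50, 33/50)
T3 scale by (-3, 1/2, 2): (5, 381/50, 33/50) → (-15, 381/100, 33/25)
T4 translate by (-1, -5, 5): (-15, 381/100, 33/25) → (-16, -119/100, 158/25)
T5 scale by (1, 3/2, 1/2): (-16, -119/100, 158/25) → (-16, -357/200, 79/25)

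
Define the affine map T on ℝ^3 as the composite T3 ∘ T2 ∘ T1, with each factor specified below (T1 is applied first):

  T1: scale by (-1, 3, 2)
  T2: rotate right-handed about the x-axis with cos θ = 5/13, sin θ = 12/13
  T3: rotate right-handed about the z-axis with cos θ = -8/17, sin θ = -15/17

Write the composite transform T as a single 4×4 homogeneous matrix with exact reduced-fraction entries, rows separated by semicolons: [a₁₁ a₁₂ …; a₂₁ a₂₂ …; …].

T = [8/17 225/221 -360/221 0; 15/17 -120/221 192/221 0; 0 36/13 10/13 0; 0 0 0 1]

T1 = [-1 0 0 0; 0 3 0 0; 0 0 2 0; 0 0 0 1]
T2·T1 = [-1 0 0 0; 0 15/13 -24/13 0; 0 36/13 10/13 0; 0 0 0 1]
T3·…·T1 = [8/17 225/221 -360/221 0; 15/17 -120/221 192/221 0; 0 36/13 10/13 0; 0 0 0 1]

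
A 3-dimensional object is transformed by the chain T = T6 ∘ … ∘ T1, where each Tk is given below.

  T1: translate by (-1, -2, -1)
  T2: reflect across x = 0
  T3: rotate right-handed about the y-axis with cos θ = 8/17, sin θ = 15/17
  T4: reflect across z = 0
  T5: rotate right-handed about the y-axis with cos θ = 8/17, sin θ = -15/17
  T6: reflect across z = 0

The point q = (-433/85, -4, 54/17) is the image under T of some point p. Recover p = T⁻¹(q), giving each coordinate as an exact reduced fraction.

T1 = [1 0 0 -1; 0 1 0 -2; 0 0 1 -1; 0 0 0 1]
T2·T1 = [-1 0 0 1; 0 1 0 -2; 0 0 1 -1; 0 0 0 1]
T3·…·T1 = [-8/17 0 15/17 -7/17; 0 1 0 -2; 15/17 0 8/17 -23/17; 0 0 0 1]
T4·…·T1 = [-8/17 0 15/17 -7/17; 0 1 0 -2; -15/17 0 -8/17 23/17; 0 0 0 1]
T5·…·T1 = [161/289 0 240/289 -401/289; 0 1 0 -2; -240/289 0 161/289 79/289; 0 0 0 1]
T6·…·T1 = [161/289 0 240/289 -401/289; 0 1 0 -2; 240/289 0 -161/289 -79/289; 0 0 0 1]
det M = -1; M⁻¹ = [161/289 0 240/289 1; 0 1 0 2; 240/289 0 -161/289 1; 0 0 0 1]
M⁻¹ · (-433/85, -4, 54/17)ᵀ = (4/5, -2, -5)ᵀ

p = (4/5, -2, -5)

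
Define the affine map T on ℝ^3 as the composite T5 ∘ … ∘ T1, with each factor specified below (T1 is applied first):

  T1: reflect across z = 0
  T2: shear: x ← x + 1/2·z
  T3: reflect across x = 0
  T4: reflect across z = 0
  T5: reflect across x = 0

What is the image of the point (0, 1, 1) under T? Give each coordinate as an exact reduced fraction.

T1 reflect across z = 0: (0, 1, 1) → (0, 1, -1)
T2 shear: x ← x + 1/2·z: (0, 1, -1) → (-1/2, 1, -1)
T3 reflect across x = 0: (-1/2, 1, -1) → (1/2, 1, -1)
T4 reflect across z = 0: (1/2, 1, -1) → (1/2, 1, 1)
T5 reflect across x = 0: (1/2, 1, 1) → (-1/2, 1, 1)

T(p) = (-1/2, 1, 1)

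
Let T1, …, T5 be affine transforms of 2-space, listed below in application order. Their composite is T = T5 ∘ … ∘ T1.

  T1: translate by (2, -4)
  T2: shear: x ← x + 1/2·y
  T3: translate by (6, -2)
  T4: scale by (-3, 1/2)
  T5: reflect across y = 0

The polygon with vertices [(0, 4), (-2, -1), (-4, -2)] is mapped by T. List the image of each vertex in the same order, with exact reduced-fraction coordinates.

T1 translate by (2, -4): (0, 4) → (2, 0); (-2, -1) → (0, -5); (-4, -2) → (-2, -6)
T2 shear: x ← x + 1/2·y: (2, 0) → (2, 0); (0, -5) → (-5/2, -5); (-2, -6) → (-5, -6)
T3 translate by (6, -2): (2, 0) → (8, -2); (-5/2, -5) → (7/2, -7); (-5, -6) → (1, -8)
T4 scale by (-3, 1/2): (8, -2) → (-24, -1); (7/2, -7) → (-21/2, -7/2); (1, -8) → (-3, -4)
T5 reflect across y = 0: (-24, -1) → (-24, 1); (-21/2, -7/2) → (-21/2, 7/2); (-3, -4) → (-3, 4)

image vertices: (-24, 1), (-21/2, 7/2), (-3, 4)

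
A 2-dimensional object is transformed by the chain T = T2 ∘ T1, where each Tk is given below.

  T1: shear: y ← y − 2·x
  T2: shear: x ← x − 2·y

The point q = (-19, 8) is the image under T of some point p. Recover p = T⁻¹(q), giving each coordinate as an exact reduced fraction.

p = (-3, 2)

T1 = [1 0 0; -2 1 0; 0 0 1]
T2·T1 = [5 -2 0; -2 1 0; 0 0 1]
det M = 1; M⁻¹ = [1 2 0; 2 5 0; 0 0 1]
M⁻¹ · (-19, 8)ᵀ = (-3, 2)ᵀ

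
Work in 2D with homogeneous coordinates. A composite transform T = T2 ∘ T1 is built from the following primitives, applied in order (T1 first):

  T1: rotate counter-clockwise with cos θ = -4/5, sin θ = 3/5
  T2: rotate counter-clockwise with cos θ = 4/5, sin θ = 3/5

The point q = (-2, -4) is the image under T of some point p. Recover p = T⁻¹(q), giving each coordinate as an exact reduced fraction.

p = (2, 4)

T1 = [-4/5 -3/5 0; 3/5 -4/5 0; 0 0 1]
T2·T1 = [-1 0 0; 0 -1 0; 0 0 1]
det M = 1; M⁻¹ = [-1 0 0; 0 -1 0; 0 0 1]
M⁻¹ · (-2, -4)ᵀ = (2, 4)ᵀ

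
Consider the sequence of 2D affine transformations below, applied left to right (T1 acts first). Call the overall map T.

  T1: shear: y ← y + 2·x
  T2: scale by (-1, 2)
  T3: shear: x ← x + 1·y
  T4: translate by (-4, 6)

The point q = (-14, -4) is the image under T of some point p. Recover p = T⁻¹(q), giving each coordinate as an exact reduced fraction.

T1 = [1 0 0; 2 1 0; 0 0 1]
T2·T1 = [-1 0 0; 4 2 0; 0 0 1]
T3·…·T1 = [3 2 0; 4 2 0; 0 0 1]
T4·…·T1 = [3 2 -4; 4 2 6; 0 0 1]
det M = -2; M⁻¹ = [-1 1 -10; 2 -3/2 17; 0 0 1]
M⁻¹ · (-14, -4)ᵀ = (0, -5)ᵀ

p = (0, -5)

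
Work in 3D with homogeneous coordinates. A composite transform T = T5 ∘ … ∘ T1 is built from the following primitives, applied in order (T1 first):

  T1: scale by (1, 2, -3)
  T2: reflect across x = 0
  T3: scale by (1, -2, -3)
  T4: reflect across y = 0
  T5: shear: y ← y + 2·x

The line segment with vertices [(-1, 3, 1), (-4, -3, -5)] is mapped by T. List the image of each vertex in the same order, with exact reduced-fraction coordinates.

image vertices: (1, 14, 9), (4, -4, -45)

T1 scale by (1, 2, -3): (-1, 3, 1) → (-1, 6, -3); (-4, -3, -5) → (-4, -6, 15)
T2 reflect across x = 0: (-1, 6, -3) → (1, 6, -3); (-4, -6, 15) → (4, -6, 15)
T3 scale by (1, -2, -3): (1, 6, -3) → (1, -12, 9); (4, -6, 15) → (4, 12, -45)
T4 reflect across y = 0: (1, -12, 9) → (1, 12, 9); (4, 12, -45) → (4, -12, -45)
T5 shear: y ← y + 2·x: (1, 12, 9) → (1, 14, 9); (4, -12, -45) → (4, -4, -45)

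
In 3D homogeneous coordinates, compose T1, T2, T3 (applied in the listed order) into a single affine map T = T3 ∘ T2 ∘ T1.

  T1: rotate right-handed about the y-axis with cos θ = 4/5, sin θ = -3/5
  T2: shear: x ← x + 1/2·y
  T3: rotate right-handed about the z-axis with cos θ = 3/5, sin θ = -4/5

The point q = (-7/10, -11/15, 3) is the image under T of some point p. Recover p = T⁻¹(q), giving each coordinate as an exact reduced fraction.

p = (7/3, -1, 2)

T1 = [4/5 0 -3/5 0; 0 1 0 0; 3/5 0 4/5 0; 0 0 0 1]
T2·T1 = [4/5 1/2 -3/5 0; 0 1 0 0; 3/5 0 4/5 0; 0 0 0 1]
T3·…·T1 = [12/25 11/10 -9/25 0; -16/25 1/5 12/25 0; 3/5 0 4/5 0; 0 0 0 1]
det M = 1; M⁻¹ = [4/25 -22/25 3/5 0; 4/5 3/5 0 0; -3/25 33/50 4/5 0; 0 0 0 1]
M⁻¹ · (-7/10, -11/15, 3)ᵀ = (7/3, -1, 2)ᵀ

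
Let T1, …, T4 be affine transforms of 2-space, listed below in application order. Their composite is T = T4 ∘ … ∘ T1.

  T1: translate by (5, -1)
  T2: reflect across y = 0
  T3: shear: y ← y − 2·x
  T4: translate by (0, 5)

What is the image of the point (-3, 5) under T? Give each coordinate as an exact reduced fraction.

T(p) = (2, -3)

T1 translate by (5, -1): (-3, 5) → (2, 4)
T2 reflect across y = 0: (2, 4) → (2, -4)
T3 shear: y ← y − 2·x: (2, -4) → (2, -8)
T4 translate by (0, 5): (2, -8) → (2, -3)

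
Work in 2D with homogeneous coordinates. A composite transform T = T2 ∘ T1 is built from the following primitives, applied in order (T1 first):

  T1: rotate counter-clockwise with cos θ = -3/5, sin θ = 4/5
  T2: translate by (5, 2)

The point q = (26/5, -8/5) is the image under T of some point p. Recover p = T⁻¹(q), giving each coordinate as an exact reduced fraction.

p = (-3, 2)

T1 = [-3/5 -4/5 0; 4/5 -3/5 0; 0 0 1]
T2·T1 = [-3/5 -4/5 5; 4/5 -3/5 2; 0 0 1]
det M = 1; M⁻¹ = [-3/5 4/5 7/5; -4/5 -3/5 26/5; 0 0 1]
M⁻¹ · (26/5, -8/5)ᵀ = (-3, 2)ᵀ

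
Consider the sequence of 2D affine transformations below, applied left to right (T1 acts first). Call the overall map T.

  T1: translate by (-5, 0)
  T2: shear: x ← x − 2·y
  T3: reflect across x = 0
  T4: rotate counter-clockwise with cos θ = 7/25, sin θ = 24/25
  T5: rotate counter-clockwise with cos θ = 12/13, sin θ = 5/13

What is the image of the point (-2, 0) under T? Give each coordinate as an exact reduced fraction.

T(p) = (-252/325, 2261/325)

T1 translate by (-5, 0): (-2, 0) → (-7, 0)
T2 shear: x ← x − 2·y: (-7, 0) → (-7, 0)
T3 reflect across x = 0: (-7, 0) → (7, 0)
T4 rotate counter-clockwise with cos θ = 7/25, sin θ = 24/25: (7, 0) → (49/25, 168/25)
T5 rotate counter-clockwise with cos θ = 12/13, sin θ = 5/13: (49/25, 168/25) → (-252/325, 2261/325)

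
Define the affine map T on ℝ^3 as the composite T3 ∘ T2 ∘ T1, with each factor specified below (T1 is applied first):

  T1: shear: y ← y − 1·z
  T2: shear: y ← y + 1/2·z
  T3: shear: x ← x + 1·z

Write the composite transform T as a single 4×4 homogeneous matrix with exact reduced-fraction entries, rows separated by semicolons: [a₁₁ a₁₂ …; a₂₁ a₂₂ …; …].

T = [1 0 1 0; 0 1 -1/2 0; 0 0 1 0; 0 0 0 1]

T1 = [1 0 0 0; 0 1 -1 0; 0 0 1 0; 0 0 0 1]
T2·T1 = [1 0 0 0; 0 1 -1/2 0; 0 0 1 0; 0 0 0 1]
T3·…·T1 = [1 0 1 0; 0 1 -1/2 0; 0 0 1 0; 0 0 0 1]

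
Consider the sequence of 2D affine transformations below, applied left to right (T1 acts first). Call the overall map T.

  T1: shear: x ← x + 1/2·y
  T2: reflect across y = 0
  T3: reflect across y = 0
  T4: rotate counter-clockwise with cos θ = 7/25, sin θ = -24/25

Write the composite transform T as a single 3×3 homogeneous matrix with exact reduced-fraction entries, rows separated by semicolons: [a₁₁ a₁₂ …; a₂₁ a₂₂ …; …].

T1 = [1 1/2 0; 0 1 0; 0 0 1]
T2·T1 = [1 1/2 0; 0 -1 0; 0 0 1]
T3·…·T1 = [1 1/2 0; 0 1 0; 0 0 1]
T4·…·T1 = [7/25 11/10 0; -24/25 -1/5 0; 0 0 1]

T = [7/25 11/10 0; -24/25 -1/5 0; 0 0 1]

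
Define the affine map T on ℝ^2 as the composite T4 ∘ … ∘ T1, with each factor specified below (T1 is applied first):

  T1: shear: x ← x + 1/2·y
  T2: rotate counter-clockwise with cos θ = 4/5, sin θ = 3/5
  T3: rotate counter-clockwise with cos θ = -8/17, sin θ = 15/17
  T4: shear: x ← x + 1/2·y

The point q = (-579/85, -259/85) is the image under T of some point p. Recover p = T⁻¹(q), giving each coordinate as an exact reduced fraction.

T1 = [1 1/2 0; 0 1 0; 0 0 1]
T2·T1 = [4/5 -1/5 0; 3/5 11/10 0; 0 0 1]
T3·…·T1 = [-77/85 -149/170 0; 36/85 -59/85 0; 0 0 1]
T4·…·T1 = [-59/85 -104/85 0; 36/85 -59/85 0; 0 0 1]
det M = 1; M⁻¹ = [-59/85 104/85 0; -36/85 -59/85 0; 0 0 1]
M⁻¹ · (-579/85, -259/85)ᵀ = (1, 5)ᵀ

p = (1, 5)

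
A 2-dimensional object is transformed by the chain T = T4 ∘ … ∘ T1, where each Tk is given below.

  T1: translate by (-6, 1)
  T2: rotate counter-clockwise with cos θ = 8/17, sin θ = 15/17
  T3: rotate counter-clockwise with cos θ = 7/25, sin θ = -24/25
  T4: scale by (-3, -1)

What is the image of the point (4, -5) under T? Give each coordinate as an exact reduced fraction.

T(p) = (708/85, 298/85)

T1 translate by (-6, 1): (4, -5) → (-2, -4)
T2 rotate counter-clockwise with cos θ = 8/17, sin θ = 15/17: (-2, -4) → (44/17, -62/17)
T3 rotate counter-clockwise with cos θ = 7/25, sin θ = -24/25: (44/17, -62/17) → (-236/85, -298/85)
T4 scale by (-3, -1): (-236/85, -298/85) → (708/85, 298/85)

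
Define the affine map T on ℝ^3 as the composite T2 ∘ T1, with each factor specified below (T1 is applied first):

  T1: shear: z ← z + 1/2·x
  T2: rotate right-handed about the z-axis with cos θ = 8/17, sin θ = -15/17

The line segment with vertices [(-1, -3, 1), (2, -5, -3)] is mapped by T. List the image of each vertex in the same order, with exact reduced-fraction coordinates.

T1 shear: z ← z + 1/2·x: (-1, -3, 1) → (-1, -3, 1/2); (2, -5, -3) → (2, -5, -2)
T2 rotate right-handed about the z-axis with cos θ = 8/17, sin θ = -15/17: (-1, -3, 1/2) → (-53/17, -9/17, 1/2); (2, -5, -2) → (-59/17, -70/17, -2)

image vertices: (-53/17, -9/17, 1/2), (-59/17, -70/17, -2)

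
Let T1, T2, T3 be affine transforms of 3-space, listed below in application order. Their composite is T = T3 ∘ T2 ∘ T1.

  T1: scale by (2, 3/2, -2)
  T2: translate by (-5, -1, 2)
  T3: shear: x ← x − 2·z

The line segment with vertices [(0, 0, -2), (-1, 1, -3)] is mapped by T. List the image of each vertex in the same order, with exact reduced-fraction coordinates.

image vertices: (-17, -1, 6), (-23, 1/2, 8)

T1 scale by (2, 3/2, -2): (0, 0, -2) → (0, 0, 4); (-1, 1, -3) → (-2, 3/2, 6)
T2 translate by (-5, -1, 2): (0, 0, 4) → (-5, -1, 6); (-2, 3/2, 6) → (-7, 1/2, 8)
T3 shear: x ← x − 2·z: (-5, -1, 6) → (-17, -1, 6); (-7, 1/2, 8) → (-23, 1/2, 8)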